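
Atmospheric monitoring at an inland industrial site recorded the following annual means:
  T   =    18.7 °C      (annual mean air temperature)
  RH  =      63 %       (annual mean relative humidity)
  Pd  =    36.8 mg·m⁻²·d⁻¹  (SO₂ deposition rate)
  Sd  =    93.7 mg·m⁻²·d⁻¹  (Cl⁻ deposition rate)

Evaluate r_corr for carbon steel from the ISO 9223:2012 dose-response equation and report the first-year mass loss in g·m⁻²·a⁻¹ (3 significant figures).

carbon steel: f(T) = -0.054·(T−10) [T>10 °C] = -0.4698
  SO₂ term: 1.77·36.8^0.52·exp(0.02·63-0.4698) = 25.43
  Cl⁻ term: 0.102·93.7^0.62·exp(0.033·63+0.04·18.7) = 28.76
  sum: 25.43 + 28.76 → r_corr = 54.2 μm/a
Convert to mass loss: 54.2 μm/a × 7.85 g/cm³ = 425.4 g·m⁻²·a⁻¹

r_corr = 425 g·m⁻²·a⁻¹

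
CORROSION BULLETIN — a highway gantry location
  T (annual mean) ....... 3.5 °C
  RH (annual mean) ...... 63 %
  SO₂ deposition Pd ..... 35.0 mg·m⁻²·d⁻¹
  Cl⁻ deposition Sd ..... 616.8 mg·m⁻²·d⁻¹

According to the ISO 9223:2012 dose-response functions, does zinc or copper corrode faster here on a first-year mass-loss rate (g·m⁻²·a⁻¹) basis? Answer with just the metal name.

zinc: T≤10 °C ⇒ hinge +0.038·(3.5−10) = -0.2470
  sulphur-dioxide contribution → 0.8736 μm/a
  chloride contribution → 1.519 μm/a
  total first-year rate 2.392 μm/a
  mass loss = 2.392 μm/a × 7.14 g/cm³ = 17.08 g·m⁻²·a⁻¹
copper: f(T) = +0.126·(T−10) [T≤10 °C] = -0.8190
  sulphur-dioxide contribution → 0.2423 μm/a
  chloride contribution → 0.6661 μm/a
  total first-year rate 0.9084 μm/a
  mass loss = 0.9084 μm/a × 8.96 g/cm³ = 8.139 g·m⁻²·a⁻¹
Ordering by g·m⁻²·a⁻¹: zinc (17.1) > copper (8.14)

zinc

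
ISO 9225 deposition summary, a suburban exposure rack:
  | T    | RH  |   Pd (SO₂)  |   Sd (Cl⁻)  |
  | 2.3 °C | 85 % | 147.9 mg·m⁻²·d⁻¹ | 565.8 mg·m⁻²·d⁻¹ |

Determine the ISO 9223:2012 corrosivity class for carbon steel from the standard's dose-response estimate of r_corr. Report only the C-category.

C5

carbon steel: f(T) = +0.150·(T−10) [T≤10 °C] = -1.1550
  sulphur-dioxide contribution → 41.02 μm/a
  chloride contribution → 94.06 μm/a
  ⇒ r_corr(carbon steel) = 135.1 μm/a
Category bounds: 80…200 μm/a bracket r_corr ⇒ C5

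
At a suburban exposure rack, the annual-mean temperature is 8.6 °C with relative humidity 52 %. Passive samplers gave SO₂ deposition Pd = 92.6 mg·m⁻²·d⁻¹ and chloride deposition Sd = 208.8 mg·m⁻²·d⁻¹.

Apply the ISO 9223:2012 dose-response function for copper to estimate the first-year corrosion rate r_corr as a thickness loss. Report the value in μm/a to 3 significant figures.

r_corr = 0.740 μm/a

copper: f(T) = +0.126·(T−10) [T≤10 °C] = -0.1764
  Pd branch = 0.0053·Pd^0.26·e^(0.059·RH+f) = 0.31 μm/a
  Cl⁻ term: 0.01025·208.8^0.27·exp(0.036·52+0.049·8.6) = 0.4296
  r_corr = 0.31 + 0.4296 = 0.7396 μm/a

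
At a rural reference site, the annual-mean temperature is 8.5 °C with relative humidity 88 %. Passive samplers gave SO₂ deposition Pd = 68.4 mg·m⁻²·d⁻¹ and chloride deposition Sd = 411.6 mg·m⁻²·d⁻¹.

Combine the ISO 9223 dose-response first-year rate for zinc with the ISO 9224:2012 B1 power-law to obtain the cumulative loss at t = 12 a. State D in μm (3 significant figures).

D(12) = 50.8 μm

zinc: T≤10 °C ⇒ hinge +0.038·(8.5−10) = -0.0570
  Pd branch = 0.0129·Pd^0.44·e^(0.046·RH+f) = 4.48 μm/a
  Cl⁻ term: 0.0175·411.6^0.57·exp(0.008·88+0.085·8.5) = 2.253
  r_corr = 4.48 + 2.253 = 6.733 μm/a
Long-term exponent b (ISO 9224 Table 2, B1) = 0.813
  D(12) = 6.733 × 12^0.813 = 6.733 × 7.54 = 50.77 μm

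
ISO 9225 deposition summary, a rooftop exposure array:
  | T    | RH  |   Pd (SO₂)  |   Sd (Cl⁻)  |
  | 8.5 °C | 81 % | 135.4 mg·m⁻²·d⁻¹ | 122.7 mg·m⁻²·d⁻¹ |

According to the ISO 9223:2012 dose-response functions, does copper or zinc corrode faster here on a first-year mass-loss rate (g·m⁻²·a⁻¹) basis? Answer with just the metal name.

copper: T≤10 °C ⇒ hinge +0.126·(8.5−10) = -0.1890
  SO₂ term: 0.0053·135.4^0.26·exp(0.059·81-0.1890) = 1.87
  Sd branch = 0.01025·Sd^0.27·e^(0.036·RH+0.049·T) = 1.052 μm/a
  sum: 1.87 + 1.052 → r_corr = 2.922 μm/a
  mass loss = 2.922 μm/a × 8.96 g/cm³ = 26.18 g·m⁻²·a⁻¹
zinc: temperature factor f = +0.038·(-1.5) = -0.0570
  SO₂ term: 0.0129·135.4^0.44·exp(0.046·81-0.0570) = 4.385
  Sd branch = 0.0175·Sd^0.57·e^(0.008·RH+0.085·T) = 1.069 μm/a
  sum: 4.385 + 1.069 → r_corr = 5.453 μm/a
  mass loss = 5.453 μm/a × 7.14 g/cm³ = 38.94 g·m⁻²·a⁻¹
Ordering by g·m⁻²·a⁻¹: zinc (38.9) > copper (26.2)

zinc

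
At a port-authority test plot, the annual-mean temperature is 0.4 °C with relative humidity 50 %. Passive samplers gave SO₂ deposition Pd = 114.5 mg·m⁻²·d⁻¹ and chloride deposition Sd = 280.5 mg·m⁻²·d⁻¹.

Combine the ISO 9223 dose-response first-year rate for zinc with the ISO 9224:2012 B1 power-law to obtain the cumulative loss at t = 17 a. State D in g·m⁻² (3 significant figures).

zinc: temperature factor f = +0.038·(-9.6) = -0.3648
  sulphur-dioxide contribution → 0.7193 μm/a
  chloride contribution → 0.6712 μm/a
  ⇒ r_corr(zinc) = 1.39 μm/a
Long-term exponent b (ISO 9224 Table 2, B1) = 0.813
  D(17) = 1.39 × 17^0.813 = 1.39 × 10.01 = 13.92 μm
  Mass loss = 13.92 μm × 7.14 g/cm³ = 99.36 g·m⁻²

D(17) = 99.4 g·m⁻²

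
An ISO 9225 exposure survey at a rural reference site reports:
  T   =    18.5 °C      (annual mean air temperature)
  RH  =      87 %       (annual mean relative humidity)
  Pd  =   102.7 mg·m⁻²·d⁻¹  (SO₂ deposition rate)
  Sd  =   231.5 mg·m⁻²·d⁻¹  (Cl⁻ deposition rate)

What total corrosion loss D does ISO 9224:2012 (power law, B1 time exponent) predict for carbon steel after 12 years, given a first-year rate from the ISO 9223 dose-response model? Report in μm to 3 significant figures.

D(12) = 665 μm

carbon steel: f(T) = -0.054·(T−10) [T>10 °C] = -0.4590
  Pd branch = 1.77·Pd^0.52·e^(0.02·RH+f) = 70.85 μm/a
  Cl⁻ term: 0.102·231.5^0.62·exp(0.033·87+0.04·18.5) = 110.4
  sum: 70.85 + 110.4 → r_corr = 181.2 μm/a
Power-law: D(12) = r_corr · 12^0.523
  D(12) = 181.2 × 12^0.523 = 181.2 × 3.668 = 664.7 μm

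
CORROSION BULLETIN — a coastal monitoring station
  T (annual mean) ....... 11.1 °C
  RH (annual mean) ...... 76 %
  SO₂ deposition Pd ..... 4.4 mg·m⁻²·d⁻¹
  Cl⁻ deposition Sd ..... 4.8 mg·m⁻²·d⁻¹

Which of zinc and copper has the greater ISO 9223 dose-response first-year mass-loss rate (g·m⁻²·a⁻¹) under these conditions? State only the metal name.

copper

zinc: f(T) = -0.071·(T−10) [T>10 °C] = -0.0781
  Pd branch = 0.0129·Pd^0.44·e^(0.046·RH+f) = 0.7552 μm/a
  Cl⁻ term: 0.0175·4.8^0.57·exp(0.008·76+0.085·11.1) = 0.2019
  sum: 0.7552 + 0.2019 → r_corr = 0.9571 μm/a
  mass loss = 0.9571 μm/a × 7.14 g/cm³ = 6.834 g·m⁻²·a⁻¹
copper: temperature factor f = -0.080·(1.1) = -0.0880
  Pd branch = 0.0053·Pd^0.26·e^(0.059·RH+f) = 0.632 μm/a
  Cl⁻ term: 0.01025·4.8^0.27·exp(0.036·76+0.049·11.1) = 0.416
  r_corr = 0.632 + 0.416 = 1.048 μm/a
  mass loss = 1.048 μm/a × 8.96 g/cm³ = 9.39 g·m⁻²·a⁻¹
Ordering by g·m⁻²·a⁻¹: copper (9.39) > zinc (6.83)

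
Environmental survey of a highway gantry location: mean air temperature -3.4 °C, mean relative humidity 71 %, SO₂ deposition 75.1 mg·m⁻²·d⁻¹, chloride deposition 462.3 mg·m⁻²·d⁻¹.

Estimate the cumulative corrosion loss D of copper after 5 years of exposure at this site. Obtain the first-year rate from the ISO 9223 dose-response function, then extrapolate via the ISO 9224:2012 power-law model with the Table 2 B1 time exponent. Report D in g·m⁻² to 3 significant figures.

copper: f(T) = +0.126·(T−10) [T≤10 °C] = -1.6884
  Pd branch = 0.0053·Pd^0.26·e^(0.059·RH+f) = 0.1986 μm/a
  Cl⁻ term: 0.01025·462.3^0.27·exp(0.036·71+0.049·-3.4) = 0.5861
  r_corr = 0.1986 + 0.5861 = 0.7847 μm/a
Long-term exponent b (ISO 9224 Table 2, B1) = 0.667
  D(5) = 0.7847 × 5^0.667 = 0.7847 × 2.926 = 2.296 μm
  Mass loss = 2.296 μm × 8.96 g/cm³ = 20.57 g·m⁻²

D(5) = 20.6 g·m⁻²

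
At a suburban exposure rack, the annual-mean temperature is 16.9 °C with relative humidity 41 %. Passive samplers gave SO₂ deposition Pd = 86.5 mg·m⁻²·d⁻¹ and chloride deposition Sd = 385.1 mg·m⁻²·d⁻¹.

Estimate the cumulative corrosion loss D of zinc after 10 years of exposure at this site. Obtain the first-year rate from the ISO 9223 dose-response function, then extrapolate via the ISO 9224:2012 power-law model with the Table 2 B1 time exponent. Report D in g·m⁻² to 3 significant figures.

zinc: f(T) = -0.071·(T−10) [T>10 °C] = -0.4899
  Pd branch = 0.0129·Pd^0.44·e^(0.046·RH+f) = 0.3708 μm/a
  Cl⁻ term: 0.0175·385.1^0.57·exp(0.008·41+0.085·16.9) = 3.042
  sum: 0.3708 + 3.042 → r_corr = 3.413 μm/a
Power-law: D(10) = r_corr · 10^0.813
  D(10) = 3.413 × 10^0.813 = 3.413 × 6.501 = 22.19 μm
  Mass loss = 22.19 μm × 7.14 g/cm³ = 158.4 g·m⁻²

D(10) = 158 g·m⁻²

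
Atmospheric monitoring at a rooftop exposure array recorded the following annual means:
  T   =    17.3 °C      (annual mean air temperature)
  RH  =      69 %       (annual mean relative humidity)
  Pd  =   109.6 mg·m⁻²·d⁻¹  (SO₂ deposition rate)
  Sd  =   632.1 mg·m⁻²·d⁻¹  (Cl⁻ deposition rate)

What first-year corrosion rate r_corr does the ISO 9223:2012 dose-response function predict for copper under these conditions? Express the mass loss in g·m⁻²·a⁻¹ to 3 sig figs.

r_corr = 19.9 g·m⁻²·a⁻¹

copper: temperature factor f = -0.080·(7.3) = -0.5840
  Pd branch = 0.0053·Pd^0.26·e^(0.059·RH+f) = 0.5875 μm/a
  Cl⁻ term: 0.01025·632.1^0.27·exp(0.036·69+0.049·17.3) = 1.636
  sum: 0.5875 + 1.636 → r_corr = 2.224 μm/a
Convert to mass loss: 2.224 μm/a × 8.96 g/cm³ = 19.93 g·m⁻²·a⁻¹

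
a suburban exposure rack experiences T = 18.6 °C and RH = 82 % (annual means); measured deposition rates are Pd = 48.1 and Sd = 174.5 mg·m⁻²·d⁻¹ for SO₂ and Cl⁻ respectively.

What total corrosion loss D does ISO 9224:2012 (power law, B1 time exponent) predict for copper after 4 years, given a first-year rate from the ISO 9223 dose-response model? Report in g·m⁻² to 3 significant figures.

copper: T>10 °C ⇒ hinge -0.080·(18.6−10) = -0.6880
  sulphur-dioxide contribution → 0.9204 μm/a
  chloride contribution → 1.967 μm/a
  total first-year rate 2.888 μm/a
Long-term exponent b (ISO 9224 Table 2, B1) = 0.667
  D(4) = 2.888 × 4^0.667 = 2.888 × 2.521 = 7.28 μm
  Mass loss = 7.28 μm × 8.96 g/cm³ = 65.23 g·m⁻²

D(4) = 65.2 g·m⁻²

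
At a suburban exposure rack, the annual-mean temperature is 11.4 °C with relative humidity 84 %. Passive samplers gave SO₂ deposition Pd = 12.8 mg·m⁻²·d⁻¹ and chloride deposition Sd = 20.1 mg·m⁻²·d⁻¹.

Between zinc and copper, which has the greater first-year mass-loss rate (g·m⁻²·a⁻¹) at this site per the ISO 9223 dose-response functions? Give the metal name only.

copper

zinc: T>10 °C ⇒ hinge -0.071·(11.4−10) = -0.0994
  sulphur-dioxide contribution → 1.709 μm/a
  chloride contribution → 0.4995 μm/a
  total first-year rate 2.208 μm/a
  mass loss = 2.208 μm/a × 7.14 g/cm³ = 15.77 g·m⁻²·a⁻¹
copper: temperature factor f = -0.080·(1.4) = -0.1120
  sulphur-dioxide contribution → 1.306 μm/a
  chloride contribution → 0.8289 μm/a
  ⇒ r_corr(copper) = 2.135 μm/a
  mass loss = 2.135 μm/a × 8.96 g/cm³ = 19.13 g·m⁻²·a⁻¹
Ordering by g·m⁻²·a⁻¹: copper (19.1) > zinc (15.8)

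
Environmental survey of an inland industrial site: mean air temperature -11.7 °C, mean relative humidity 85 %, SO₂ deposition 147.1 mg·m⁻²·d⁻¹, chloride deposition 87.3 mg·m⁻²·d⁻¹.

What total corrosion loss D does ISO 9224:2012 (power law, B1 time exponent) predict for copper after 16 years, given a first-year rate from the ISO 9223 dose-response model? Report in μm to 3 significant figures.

D(16) = 3.82 μm

copper: temperature factor f = +0.126·(-21.7) = -2.7342
  SO₂ term: 0.0053·147.1^0.26·exp(0.059·85-2.7342) = 0.1898
  Sd branch = 0.01025·Sd^0.27·e^(0.036·RH+0.049·T) = 0.4119 μm/a
  sum: 0.1898 + 0.4119 → r_corr = 0.6017 μm/a
Power-law: D(16) = r_corr · 16^0.667
  D(16) = 0.6017 × 16^0.667 = 0.6017 × 6.355 = 3.824 μm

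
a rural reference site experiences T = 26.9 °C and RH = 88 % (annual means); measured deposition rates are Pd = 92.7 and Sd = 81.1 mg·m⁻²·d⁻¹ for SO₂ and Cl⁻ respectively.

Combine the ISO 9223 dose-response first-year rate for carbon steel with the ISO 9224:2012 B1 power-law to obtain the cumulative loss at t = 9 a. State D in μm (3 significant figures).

carbon steel: temperature factor f = -0.054·(16.9) = -0.9126
  Pd branch = 1.77·Pd^0.52·e^(0.02·RH+f) = 43.54 μm/a
  Cl⁻ term: 0.102·81.1^0.62·exp(0.033·88+0.04·26.9) = 83.31
  sum: 43.54 + 83.31 → r_corr = 126.8 μm/a
ISO 9224: D(t) = r_corr · t^b with b = 0.523 (carbon steel, B1)
  D(9) = 126.8 × 9^0.523 = 126.8 × 3.156 = 400.3 μm

D(9) = 400 μm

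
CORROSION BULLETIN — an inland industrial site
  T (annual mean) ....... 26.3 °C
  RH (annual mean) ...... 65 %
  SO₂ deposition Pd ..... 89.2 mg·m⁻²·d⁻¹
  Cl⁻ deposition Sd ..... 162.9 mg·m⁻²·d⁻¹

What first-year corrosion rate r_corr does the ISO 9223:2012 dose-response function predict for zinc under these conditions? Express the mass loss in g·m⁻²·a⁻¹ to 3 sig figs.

r_corr = 40.0 g·m⁻²·a⁻¹

zinc: f(T) = -0.071·(T−10) [T>10 °C] = -1.1573
  sulphur-dioxide contribution → 0.5817 μm/a
  chloride contribution → 5.018 μm/a
  ⇒ r_corr(zinc) = 5.6 μm/a
Convert to mass loss: 5.6 μm/a × 7.14 g/cm³ = 39.98 g·m⁻²·a⁻¹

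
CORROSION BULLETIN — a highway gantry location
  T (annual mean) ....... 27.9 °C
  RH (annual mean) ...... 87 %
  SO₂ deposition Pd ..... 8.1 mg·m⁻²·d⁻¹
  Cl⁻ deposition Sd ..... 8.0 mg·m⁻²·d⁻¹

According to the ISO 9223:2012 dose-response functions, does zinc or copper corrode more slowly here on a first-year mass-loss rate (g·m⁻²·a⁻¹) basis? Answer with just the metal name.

zinc

zinc: T>10 °C ⇒ hinge -0.071·(27.9−10) = -1.2709
  SO₂ term: 0.0129·8.1^0.44·exp(0.046·87-1.2709) = 0.4971
  Cl⁻ term: 0.0175·8.0^0.57·exp(0.008·87+0.085·27.9) = 1.23
  sum: 0.4971 + 1.23 → r_corr = 1.727 μm/a
  mass loss = 1.727 μm/a × 7.14 g/cm³ = 12.33 g·m⁻²·a⁻¹
copper: f(T) = -0.080·(T−10) [T>10 °C] = -1.4320
  Pd branch = 0.0053·Pd^0.26·e^(0.059·RH+f) = 0.3697 μm/a
  Cl⁻ term: 0.01025·8.0^0.27·exp(0.036·87+0.049·27.9) = 1.616
  r_corr = 0.3697 + 1.616 = 1.986 μm/a
  mass loss = 1.986 μm/a × 8.96 g/cm³ = 17.79 g·m⁻²·a⁻¹
Ordering by g·m⁻²·a⁻¹: copper (17.8) > zinc (12.3)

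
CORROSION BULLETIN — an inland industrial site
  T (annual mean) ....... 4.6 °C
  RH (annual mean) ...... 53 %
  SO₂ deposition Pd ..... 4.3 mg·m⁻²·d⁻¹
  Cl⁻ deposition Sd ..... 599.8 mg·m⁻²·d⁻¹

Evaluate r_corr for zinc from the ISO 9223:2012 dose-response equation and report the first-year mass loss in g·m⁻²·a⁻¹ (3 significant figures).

zinc: T≤10 °C ⇒ hinge +0.038·(4.6−10) = -0.2052
  SO₂ term: 0.0129·4.3^0.44·exp(0.046·53-0.2052) = 0.2286
  Cl⁻ term: 0.0175·599.8^0.57·exp(0.008·53+0.085·4.6) = 1.515
  r_corr = 0.2286 + 1.515 = 1.744 μm/a
Convert to mass loss: 1.744 μm/a × 7.14 g/cm³ = 12.45 g·m⁻²·a⁻¹

r_corr = 12.5 g·m⁻²·a⁻¹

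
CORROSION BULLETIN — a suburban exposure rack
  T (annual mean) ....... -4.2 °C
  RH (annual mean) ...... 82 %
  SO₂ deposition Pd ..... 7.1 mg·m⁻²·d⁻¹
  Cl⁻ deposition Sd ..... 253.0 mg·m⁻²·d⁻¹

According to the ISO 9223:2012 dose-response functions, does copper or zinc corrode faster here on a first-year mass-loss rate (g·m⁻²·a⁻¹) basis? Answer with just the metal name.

copper: f(T) = +0.126·(T−10) [T≤10 °C] = -1.7892
  Pd branch = 0.0053·Pd^0.26·e^(0.059·RH+f) = 0.1861 μm/a
  Cl⁻ term: 0.01025·253.0^0.27·exp(0.036·82+0.049·-4.2) = 0.7116
  r_corr = 0.1861 + 0.7116 = 0.8977 μm/a
  mass loss = 0.8977 μm/a × 8.96 g/cm³ = 8.043 g·m⁻²·a⁻¹
zinc: f(T) = +0.038·(T−10) [T≤10 °C] = -0.5396
  SO₂ term: 0.0129·7.1^0.44·exp(0.046·82-0.5396) = 0.7744
  Sd branch = 0.0175·Sd^0.57·e^(0.008·RH+0.085·T) = 0.5529 μm/a
  sum: 0.7744 + 0.5529 → r_corr = 1.327 μm/a
  mass loss = 1.327 μm/a × 7.14 g/cm³ = 9.477 g·m⁻²·a⁻¹
Ordering by g·m⁻²·a⁻¹: zinc (9.48) > copper (8.04)

zinc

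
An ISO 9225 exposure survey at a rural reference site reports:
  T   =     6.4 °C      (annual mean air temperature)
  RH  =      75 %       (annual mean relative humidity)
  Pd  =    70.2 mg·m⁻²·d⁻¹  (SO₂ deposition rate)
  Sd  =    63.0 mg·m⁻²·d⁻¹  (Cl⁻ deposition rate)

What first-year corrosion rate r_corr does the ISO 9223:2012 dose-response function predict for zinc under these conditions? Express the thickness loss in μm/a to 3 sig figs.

r_corr = 2.88 μm/a

zinc: temperature factor f = +0.038·(-3.6) = -0.1368
  Pd branch = 0.0129·Pd^0.44·e^(0.046·RH+f) = 2.301 μm/a
  Sd branch = 0.0175·Sd^0.57·e^(0.008·RH+0.085·T) = 0.5828 μm/a
  sum: 2.301 + 0.5828 → r_corr = 2.884 μm/a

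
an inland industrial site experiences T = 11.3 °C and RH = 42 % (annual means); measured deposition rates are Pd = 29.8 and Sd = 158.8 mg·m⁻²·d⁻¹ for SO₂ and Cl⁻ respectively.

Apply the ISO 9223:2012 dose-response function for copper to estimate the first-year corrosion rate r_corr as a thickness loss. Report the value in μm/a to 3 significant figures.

copper: temperature factor f = -0.080·(1.3) = -0.1040
  sulphur-dioxide contribution → 0.1376 μm/a
  chloride contribution → 0.3177 μm/a
  total first-year rate 0.4553 μm/a

r_corr = 0.455 μm/a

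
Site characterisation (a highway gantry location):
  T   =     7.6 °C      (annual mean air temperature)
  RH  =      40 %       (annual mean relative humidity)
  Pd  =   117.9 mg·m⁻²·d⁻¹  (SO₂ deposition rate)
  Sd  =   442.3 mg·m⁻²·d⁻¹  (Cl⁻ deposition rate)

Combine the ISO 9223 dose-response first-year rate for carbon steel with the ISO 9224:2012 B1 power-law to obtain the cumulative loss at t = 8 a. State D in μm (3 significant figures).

D(8) = 164 μm

carbon steel: temperature factor f = +0.150·(-2.4) = -0.3600
  SO₂ term: 1.77·117.9^0.52·exp(0.02·40-0.3600) = 32.83
  Sd branch = 0.102·Sd^0.62·e^(0.033·RH+0.04·T) = 22.61 μm/a
  r_corr = 32.83 + 22.61 = 55.44 μm/a
Long-term exponent b (ISO 9224 Table 2, B1) = 0.523
  D(8) = 55.44 × 8^0.523 = 55.44 × 2.967 = 164.5 μm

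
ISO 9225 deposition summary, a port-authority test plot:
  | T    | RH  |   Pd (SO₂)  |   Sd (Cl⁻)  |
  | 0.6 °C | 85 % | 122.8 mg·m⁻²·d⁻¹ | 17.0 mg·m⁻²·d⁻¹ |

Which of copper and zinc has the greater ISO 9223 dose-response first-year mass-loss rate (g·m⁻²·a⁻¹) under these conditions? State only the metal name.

zinc

copper: T≤10 °C ⇒ hinge +0.126·(0.6−10) = -1.1844
  Pd branch = 0.0053·Pd^0.26·e^(0.059·RH+f) = 0.8532 μm/a
  Sd branch = 0.01025·Sd^0.27·e^(0.036·RH+0.049·T) = 0.4838 μm/a
  r_corr = 0.8532 + 0.4838 = 1.337 μm/a
  mass loss = 1.337 μm/a × 8.96 g/cm³ = 11.98 g·m⁻²·a⁻¹
zinc: f(T) = +0.038·(T−10) [T≤10 °C] = -0.3572
  SO₂ term: 0.0129·122.8^0.44·exp(0.046·85-0.3572) = 3.739
  Sd branch = 0.0175·Sd^0.57·e^(0.008·RH+0.085·T) = 0.1828 μm/a
  sum: 3.739 + 0.1828 → r_corr = 3.922 μm/a
  mass loss = 3.922 μm/a × 7.14 g/cm³ = 28 g·m⁻²·a⁻¹
Ordering by g·m⁻²·a⁻¹: zinc (28) > copper (12)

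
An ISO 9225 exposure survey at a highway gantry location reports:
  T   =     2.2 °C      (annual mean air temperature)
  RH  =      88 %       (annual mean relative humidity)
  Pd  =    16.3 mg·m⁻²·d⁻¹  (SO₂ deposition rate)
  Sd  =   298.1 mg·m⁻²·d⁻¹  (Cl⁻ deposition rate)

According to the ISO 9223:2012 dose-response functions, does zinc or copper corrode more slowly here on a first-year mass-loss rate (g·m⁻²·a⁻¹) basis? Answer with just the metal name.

zinc: temperature factor f = +0.038·(-7.8) = -0.2964
  Pd branch = 0.0129·Pd^0.44·e^(0.046·RH+f) = 1.876 μm/a
  Sd branch = 0.0175·Sd^0.57·e^(0.008·RH+0.085·T) = 1.097 μm/a
  sum: 1.876 + 1.097 → r_corr = 2.974 μm/a
  mass loss = 2.974 μm/a × 7.14 g/cm³ = 21.23 g·m⁻²·a⁻¹
copper: f(T) = +0.126·(T−10) [T≤10 °C] = -0.9828
  Pd branch = 0.0053·Pd^0.26·e^(0.059·RH+f) = 0.737 μm/a
  Cl⁻ term: 0.01025·298.1^0.27·exp(0.036·88+0.049·2.2) = 1.263
  sum: 0.737 + 1.263 → r_corr = 2 μm/a
  mass loss = 2 μm/a × 8.96 g/cm³ = 17.92 g·m⁻²·a⁻¹
Ordering by g·m⁻²·a⁻¹: zinc (21.2) > copper (17.9)

copper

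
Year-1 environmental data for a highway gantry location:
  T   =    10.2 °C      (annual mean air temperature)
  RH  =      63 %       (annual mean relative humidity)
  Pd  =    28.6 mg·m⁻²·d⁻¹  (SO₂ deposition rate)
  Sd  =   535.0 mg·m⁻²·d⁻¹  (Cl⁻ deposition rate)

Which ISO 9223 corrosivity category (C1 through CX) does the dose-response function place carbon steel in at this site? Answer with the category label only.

carbon steel: T>10 °C ⇒ hinge -0.054·(10.2−10) = -0.0108
  Pd branch = 1.77·Pd^0.52·e^(0.02·RH+f) = 35.3 μm/a
  Sd branch = 0.102·Sd^0.62·e^(0.033·RH+0.04·T) = 60.29 μm/a
  r_corr = 35.3 + 60.29 = 95.6 μm/a
95.6 μm/a falls in (80, 200] for carbon steel → category C5

C5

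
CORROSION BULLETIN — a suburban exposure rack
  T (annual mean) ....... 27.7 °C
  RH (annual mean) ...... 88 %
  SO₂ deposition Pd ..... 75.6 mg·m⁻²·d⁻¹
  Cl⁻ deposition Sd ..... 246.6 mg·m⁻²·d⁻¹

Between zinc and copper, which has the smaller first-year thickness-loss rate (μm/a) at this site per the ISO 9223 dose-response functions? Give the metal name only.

zinc: temperature factor f = -0.071·(17.7) = -1.2567
  SO₂ term: 0.0129·75.6^0.44·exp(0.046·88-1.2567) = 1.411
  Sd branch = 0.0175·Sd^0.57·e^(0.008·RH+0.085·T) = 8.605 μm/a
  r_corr = 1.411 + 8.605 = 10.02 μm/a
copper: T>10 °C ⇒ hinge -0.080·(27.7−10) = -1.4160
  Pd branch = 0.0053·Pd^0.26·e^(0.059·RH+f) = 0.7122 μm/a
  Cl⁻ term: 0.01025·246.6^0.27·exp(0.036·88+0.049·27.7) = 4.187
  r_corr = 0.7122 + 4.187 = 4.899 μm/a
Ordering by μm/a: zinc (10) > copper (4.9)

copper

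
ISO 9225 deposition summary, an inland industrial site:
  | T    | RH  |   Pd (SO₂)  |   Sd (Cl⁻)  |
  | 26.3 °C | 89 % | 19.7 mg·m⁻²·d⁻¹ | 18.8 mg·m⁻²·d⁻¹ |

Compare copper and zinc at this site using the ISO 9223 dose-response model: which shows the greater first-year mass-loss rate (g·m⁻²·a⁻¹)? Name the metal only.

copper

copper: f(T) = -0.080·(T−10) [T>10 °C] = -1.3040
  SO₂ term: 0.0053·19.7^0.26·exp(0.059·89-1.3040) = 0.5957
  Cl⁻ term: 0.01025·18.8^0.27·exp(0.036·89+0.049·26.3) = 2.023
  r_corr = 0.5957 + 2.023 = 2.618 μm/a
  mass loss = 2.618 μm/a × 8.96 g/cm³ = 23.46 g·m⁻²·a⁻¹
zinc: f(T) = -0.071·(T−10) [T>10 °C] = -1.1573
  SO₂ term: 0.0129·19.7^0.44·exp(0.046·89-1.1573) = 0.9027
  Sd branch = 0.0175·Sd^0.57·e^(0.008·RH+0.085·T) = 1.776 μm/a
  r_corr = 0.9027 + 1.776 = 2.678 μm/a
  mass loss = 2.678 μm/a × 7.14 g/cm³ = 19.12 g·m⁻²·a⁻¹
Ordering by g·m⁻²·a⁻¹: copper (23.5) > zinc (19.1)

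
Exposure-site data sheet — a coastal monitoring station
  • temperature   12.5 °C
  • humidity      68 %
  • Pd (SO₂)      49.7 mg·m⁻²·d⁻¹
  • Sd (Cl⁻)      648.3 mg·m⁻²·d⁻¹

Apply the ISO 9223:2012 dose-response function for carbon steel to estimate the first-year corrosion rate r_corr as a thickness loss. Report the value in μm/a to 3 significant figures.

carbon steel: T>10 °C ⇒ hinge -0.054·(12.5−10) = -0.1350
  SO₂ term: 1.77·49.7^0.52·exp(0.02·68-0.1350) = 45.93
  Cl⁻ term: 0.102·648.3^0.62·exp(0.033·68+0.04·12.5) = 87.82
  r_corr = 45.93 + 87.82 = 133.8 μm/a

r_corr = 134 μm/a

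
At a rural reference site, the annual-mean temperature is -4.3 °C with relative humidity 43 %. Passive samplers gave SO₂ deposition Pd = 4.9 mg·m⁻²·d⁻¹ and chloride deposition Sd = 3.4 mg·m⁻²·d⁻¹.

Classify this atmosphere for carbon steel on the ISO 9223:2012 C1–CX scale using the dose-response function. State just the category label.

carbon steel: T≤10 °C ⇒ hinge +0.150·(-4.3−10) = -2.1450
  Pd branch = 1.77·Pd^0.52·e^(0.02·RH+f) = 1.119 μm/a
  Sd branch = 0.102·Sd^0.62·e^(0.033·RH+0.04·T) = 0.758 μm/a
  sum: 1.119 + 0.758 → r_corr = 1.877 μm/a
ISO 9223 Table 2 (carbon steel): 1.3 < 1.88 ≤ 25 μm/a ⇒ C2

C2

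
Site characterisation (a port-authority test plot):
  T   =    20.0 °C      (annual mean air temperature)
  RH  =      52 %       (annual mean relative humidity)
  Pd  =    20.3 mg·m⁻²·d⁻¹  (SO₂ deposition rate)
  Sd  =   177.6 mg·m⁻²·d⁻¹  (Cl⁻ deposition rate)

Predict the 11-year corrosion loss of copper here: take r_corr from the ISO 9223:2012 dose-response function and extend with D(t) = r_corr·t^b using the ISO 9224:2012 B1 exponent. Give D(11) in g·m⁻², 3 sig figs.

D(11) = 36.9 g·m⁻²

copper: T>10 °C ⇒ hinge -0.080·(20.0−10) = -0.8000
  Pd branch = 0.0053·Pd^0.26·e^(0.059·RH+f) = 0.112 μm/a
  Cl⁻ term: 0.01025·177.6^0.27·exp(0.036·52+0.049·20.0) = 0.7189
  r_corr = 0.112 + 0.7189 = 0.8309 μm/a
Long-term exponent b (ISO 9224 Table 2, B1) = 0.667
  D(11) = 0.8309 × 11^0.667 = 0.8309 × 4.95 = 4.113 μm
  Mass loss = 4.113 μm × 8.96 g/cm³ = 36.85 g·m⁻²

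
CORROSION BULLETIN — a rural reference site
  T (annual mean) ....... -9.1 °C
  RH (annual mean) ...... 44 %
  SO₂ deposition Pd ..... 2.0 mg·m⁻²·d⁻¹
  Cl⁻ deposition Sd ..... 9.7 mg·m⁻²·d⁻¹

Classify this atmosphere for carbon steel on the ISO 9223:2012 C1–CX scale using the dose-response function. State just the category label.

carbon steel: T≤10 °C ⇒ hinge +0.150·(-9.1−10) = -2.8650
  Pd branch = 1.77·Pd^0.52·e^(0.02·RH+f) = 0.3487 μm/a
  Cl⁻ term: 0.102·9.7^0.62·exp(0.033·44+0.04·-9.1) = 1.239
  sum: 0.3487 + 1.239 → r_corr = 1.587 μm/a
ISO 9223 Table 2 (carbon steel): 1.3 < 1.59 ≤ 25 μm/a ⇒ C2

C2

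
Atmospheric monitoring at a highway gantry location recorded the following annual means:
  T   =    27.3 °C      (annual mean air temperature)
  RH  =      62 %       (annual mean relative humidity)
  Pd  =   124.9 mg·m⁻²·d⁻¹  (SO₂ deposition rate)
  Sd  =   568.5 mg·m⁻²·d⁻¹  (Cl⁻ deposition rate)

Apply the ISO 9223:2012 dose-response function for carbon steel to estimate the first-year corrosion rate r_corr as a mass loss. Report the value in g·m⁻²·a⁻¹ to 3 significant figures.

carbon steel: temperature factor f = -0.054·(17.3) = -0.9342
  Pd branch = 1.77·Pd^0.52·e^(0.02·RH+f) = 29.58 μm/a
  Cl⁻ term: 0.102·568.5^0.62·exp(0.033·62+0.04·27.3) = 120
  r_corr = 29.58 + 120 = 149.6 μm/a
Convert to mass loss: 149.6 μm/a × 7.85 g/cm³ = 1175 g·m⁻²·a⁻¹

r_corr = 1.17e+03 g·m⁻²·a⁻¹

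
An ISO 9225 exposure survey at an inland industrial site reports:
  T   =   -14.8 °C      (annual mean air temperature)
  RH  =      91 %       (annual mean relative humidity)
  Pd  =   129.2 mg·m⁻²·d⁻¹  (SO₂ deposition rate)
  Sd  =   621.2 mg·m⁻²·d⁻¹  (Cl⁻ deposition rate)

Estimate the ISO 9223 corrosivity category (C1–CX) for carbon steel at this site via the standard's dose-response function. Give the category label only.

carbon steel: temperature factor f = +0.150·(-24.8) = -3.7200
  Pd branch = 1.77·Pd^0.52·e^(0.02·RH+f) = 3.316 μm/a
  Sd branch = 0.102·Sd^0.62·e^(0.033·RH+0.04·T) = 61.3 μm/a
  r_corr = 3.316 + 61.3 = 64.62 μm/a
Category bounds: 50…80 μm/a bracket r_corr ⇒ C4

C4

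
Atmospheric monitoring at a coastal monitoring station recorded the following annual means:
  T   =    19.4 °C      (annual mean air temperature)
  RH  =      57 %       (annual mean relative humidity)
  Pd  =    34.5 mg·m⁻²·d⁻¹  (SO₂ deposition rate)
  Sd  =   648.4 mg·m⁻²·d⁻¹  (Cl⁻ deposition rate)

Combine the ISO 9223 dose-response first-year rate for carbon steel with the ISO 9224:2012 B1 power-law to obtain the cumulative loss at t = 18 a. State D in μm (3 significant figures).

carbon steel: temperature factor f = -0.054·(9.4) = -0.5076
  sulphur-dioxide contribution → 21 μm/a
  chloride contribution → 80.51 μm/a
  total first-year rate 101.5 μm/a
Long-term exponent b (ISO 9224 Table 2, B1) = 0.523
  D(18) = 101.5 × 18^0.523 = 101.5 × 4.534 = 460.3 μm

D(18) = 460 μm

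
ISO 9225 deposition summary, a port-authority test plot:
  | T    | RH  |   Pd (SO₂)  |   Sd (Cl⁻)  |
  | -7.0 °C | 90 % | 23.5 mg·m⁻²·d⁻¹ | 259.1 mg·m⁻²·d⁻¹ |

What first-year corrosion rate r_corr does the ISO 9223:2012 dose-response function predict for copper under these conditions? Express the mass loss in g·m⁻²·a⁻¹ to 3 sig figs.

r_corr = 10.0 g·m⁻²·a⁻¹

copper: f(T) = +0.126·(T−10) [T≤10 °C] = -2.1420
  sulphur-dioxide contribution → 0.2862 μm/a
  chloride contribution → 0.8327 μm/a
  ⇒ r_corr(copper) = 1.119 μm/a
Convert to mass loss: 1.119 μm/a × 8.96 g/cm³ = 10.03 g·m⁻²·a⁻¹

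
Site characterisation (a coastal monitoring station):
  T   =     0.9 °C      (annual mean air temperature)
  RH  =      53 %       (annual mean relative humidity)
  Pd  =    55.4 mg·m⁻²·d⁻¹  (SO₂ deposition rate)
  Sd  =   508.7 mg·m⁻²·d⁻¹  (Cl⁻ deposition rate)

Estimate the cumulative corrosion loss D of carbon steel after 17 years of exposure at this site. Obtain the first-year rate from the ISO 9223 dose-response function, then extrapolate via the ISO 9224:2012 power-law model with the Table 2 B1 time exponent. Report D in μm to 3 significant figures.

carbon steel: T≤10 °C ⇒ hinge +0.150·(0.9−10) = -1.3650
  Pd branch = 1.77·Pd^0.52·e^(0.02·RH+f) = 10.52 μm/a
  Cl⁻ term: 0.102·508.7^0.62·exp(0.033·53+0.04·0.9) = 28.96
  sum: 10.52 + 28.96 → r_corr = 39.48 μm/a
Long-term exponent b (ISO 9224 Table 2, B1) = 0.523
  D(17) = 39.48 × 17^0.523 = 39.48 × 4.401 = 173.8 μm

D(17) = 174 μm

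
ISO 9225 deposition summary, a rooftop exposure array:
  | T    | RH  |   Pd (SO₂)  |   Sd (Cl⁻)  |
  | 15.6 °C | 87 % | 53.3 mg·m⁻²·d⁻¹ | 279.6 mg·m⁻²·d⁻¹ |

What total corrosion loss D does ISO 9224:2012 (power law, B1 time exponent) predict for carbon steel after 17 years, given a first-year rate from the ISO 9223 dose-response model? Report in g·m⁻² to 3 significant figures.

D(17) = 5.85e+03 g·m⁻²

carbon steel: temperature factor f = -0.054·(5.6) = -0.3024
  Pd branch = 1.77·Pd^0.52·e^(0.02·RH+f) = 58.91 μm/a
  Sd branch = 0.102·Sd^0.62·e^(0.033·RH+0.04·T) = 110.5 μm/a
  sum: 58.91 + 110.5 → r_corr = 169.4 μm/a
ISO 9224: D(t) = r_corr · t^b with b = 0.523 (carbon steel, B1)
  D(17) = 169.4 × 17^0.523 = 169.4 × 4.401 = 745.5 μm
  Mass loss = 745.5 μm × 7.85 g/cm³ = 5852 g·m⁻²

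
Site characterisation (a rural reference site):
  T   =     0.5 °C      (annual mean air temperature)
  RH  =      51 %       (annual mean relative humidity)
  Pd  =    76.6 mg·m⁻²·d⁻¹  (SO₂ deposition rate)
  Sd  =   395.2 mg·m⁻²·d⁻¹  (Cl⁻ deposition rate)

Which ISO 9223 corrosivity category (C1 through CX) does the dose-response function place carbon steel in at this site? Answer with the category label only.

carbon steel: temperature factor f = +0.150·(-9.5) = -1.4250
  SO₂ term: 1.77·76.6^0.52·exp(0.02·51-1.4250) = 11.27
  Cl⁻ term: 0.102·395.2^0.62·exp(0.033·51+0.04·0.5) = 22.82
  r_corr = 11.27 + 22.82 = 34.08 μm/a
Category bounds: 25…50 μm/a bracket r_corr ⇒ C3

C3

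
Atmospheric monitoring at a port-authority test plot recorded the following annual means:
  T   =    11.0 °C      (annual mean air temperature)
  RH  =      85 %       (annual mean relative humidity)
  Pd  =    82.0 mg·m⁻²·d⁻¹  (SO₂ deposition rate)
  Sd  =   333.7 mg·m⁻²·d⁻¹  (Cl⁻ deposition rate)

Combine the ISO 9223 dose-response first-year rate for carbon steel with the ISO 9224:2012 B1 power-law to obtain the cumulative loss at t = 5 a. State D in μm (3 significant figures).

carbon steel: temperature factor f = -0.054·(1.0) = -0.0540
  Pd branch = 1.77·Pd^0.52·e^(0.02·RH+f) = 90.78 μm/a
  Cl⁻ term: 0.102·333.7^0.62·exp(0.033·85+0.04·11.0) = 96.02
  sum: 90.78 + 96.02 → r_corr = 186.8 μm/a
Power-law: D(5) = r_corr · 5^0.523
  D(5) = 186.8 × 5^0.523 = 186.8 × 2.32 = 433.5 μm

D(5) = 433 μm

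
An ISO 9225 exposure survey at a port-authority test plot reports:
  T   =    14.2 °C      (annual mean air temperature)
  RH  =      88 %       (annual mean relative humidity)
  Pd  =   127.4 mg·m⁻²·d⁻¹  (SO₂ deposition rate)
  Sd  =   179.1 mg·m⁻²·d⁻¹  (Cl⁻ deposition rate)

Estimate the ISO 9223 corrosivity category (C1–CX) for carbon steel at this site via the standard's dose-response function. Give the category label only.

carbon steel: T>10 °C ⇒ hinge -0.054·(14.2−10) = -0.2268
  Pd branch = 1.77·Pd^0.52·e^(0.02·RH+f) = 102 μm/a
  Cl⁻ term: 0.102·179.1^0.62·exp(0.033·88+0.04·14.2) = 81.92
  r_corr = 102 + 81.92 = 183.9 μm/a
Category bounds: 80…200 μm/a bracket r_corr ⇒ C5

C5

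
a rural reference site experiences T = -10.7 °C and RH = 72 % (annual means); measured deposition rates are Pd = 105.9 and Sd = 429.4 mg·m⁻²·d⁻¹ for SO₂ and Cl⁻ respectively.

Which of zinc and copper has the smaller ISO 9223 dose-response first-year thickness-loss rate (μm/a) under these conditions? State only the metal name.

copper

zinc: f(T) = +0.038·(T−10) [T≤10 °C] = -0.7866
  SO₂ term: 0.0129·105.9^0.44·exp(0.046·72-0.7866) = 1.254
  Cl⁻ term: 0.0175·429.4^0.57·exp(0.008·72+0.085·-10.7) = 0.3971
  sum: 1.254 + 0.3971 → r_corr = 1.651 μm/a
copper: T≤10 °C ⇒ hinge +0.126·(-10.7−10) = -2.6082
  SO₂ term: 0.0053·105.9^0.26·exp(0.059·72-2.6082) = 0.09181
  Cl⁻ term: 0.01025·429.4^0.27·exp(0.036·72+0.049·-10.7) = 0.4165
  sum: 0.09181 + 0.4165 → r_corr = 0.5083 μm/a
Ordering by μm/a: zinc (1.65) > copper (0.508)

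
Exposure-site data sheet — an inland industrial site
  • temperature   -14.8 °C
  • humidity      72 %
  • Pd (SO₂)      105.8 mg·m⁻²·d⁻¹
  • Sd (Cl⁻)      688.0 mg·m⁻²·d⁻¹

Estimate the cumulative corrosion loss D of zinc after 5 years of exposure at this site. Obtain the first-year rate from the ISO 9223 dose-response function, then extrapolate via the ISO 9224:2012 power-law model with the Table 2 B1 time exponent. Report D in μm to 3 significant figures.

D(5) = 5.33 μm

zinc: T≤10 °C ⇒ hinge +0.038·(-14.8−10) = -0.9424
  SO₂ term: 0.0129·105.8^0.44·exp(0.046·72-0.9424) = 1.073
  Cl⁻ term: 0.0175·688.0^0.57·exp(0.008·72+0.085·-14.8) = 0.3667
  r_corr = 1.073 + 0.3667 = 1.439 μm/a
Power-law: D(5) = r_corr · 5^0.813
  D(5) = 1.439 × 5^0.813 = 1.439 × 3.701 = 5.326 μm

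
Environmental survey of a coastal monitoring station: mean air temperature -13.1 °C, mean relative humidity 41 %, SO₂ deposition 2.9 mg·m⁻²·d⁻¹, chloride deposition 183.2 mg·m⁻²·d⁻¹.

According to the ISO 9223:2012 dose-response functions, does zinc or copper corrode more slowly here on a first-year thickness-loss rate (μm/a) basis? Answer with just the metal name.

zinc: temperature factor f = +0.038·(-23.1) = -0.8778
  Pd branch = 0.0129·Pd^0.44·e^(0.046·RH+f) = 0.05648 μm/a
  Sd branch = 0.0175·Sd^0.57·e^(0.008·RH+0.085·T) = 0.1555 μm/a
  sum: 0.05648 + 0.1555 → r_corr = 0.212 μm/a
copper: temperature factor f = +0.126·(-23.1) = -2.9106
  Pd branch = 0.0053·Pd^0.26·e^(0.059·RH+f) = 0.004276 μm/a
  Sd branch = 0.01025·Sd^0.27·e^(0.036·RH+0.049·T) = 0.09637 μm/a
  sum: 0.004276 + 0.09637 → r_corr = 0.1006 μm/a
Ordering by μm/a: zinc (0.212) > copper (0.101)

copper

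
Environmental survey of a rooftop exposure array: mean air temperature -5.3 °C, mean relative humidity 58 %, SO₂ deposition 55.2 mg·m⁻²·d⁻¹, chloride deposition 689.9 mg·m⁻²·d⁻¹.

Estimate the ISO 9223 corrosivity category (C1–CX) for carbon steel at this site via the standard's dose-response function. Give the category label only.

C3

carbon steel: temperature factor f = +0.150·(-15.3) = -2.2950
  sulphur-dioxide contribution → 4.58 μm/a
  chloride contribution → 32.2 μm/a
  ⇒ r_corr(carbon steel) = 36.78 μm/a
Category bounds: 25…50 μm/a bracket r_corr ⇒ C3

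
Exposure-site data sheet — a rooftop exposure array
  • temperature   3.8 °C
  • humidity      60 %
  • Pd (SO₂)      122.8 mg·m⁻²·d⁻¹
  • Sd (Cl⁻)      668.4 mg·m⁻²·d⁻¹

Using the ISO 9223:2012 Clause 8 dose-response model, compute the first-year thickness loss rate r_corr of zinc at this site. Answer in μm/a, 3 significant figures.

zinc: temperature factor f = +0.038·(-6.2) = -0.2356
  Pd branch = 0.0129·Pd^0.44·e^(0.046·RH+f) = 1.337 μm/a
  Sd branch = 0.0175·Sd^0.57·e^(0.008·RH+0.085·T) = 1.592 μm/a
  r_corr = 1.337 + 1.592 = 2.93 μm/a

r_corr = 2.93 μm/a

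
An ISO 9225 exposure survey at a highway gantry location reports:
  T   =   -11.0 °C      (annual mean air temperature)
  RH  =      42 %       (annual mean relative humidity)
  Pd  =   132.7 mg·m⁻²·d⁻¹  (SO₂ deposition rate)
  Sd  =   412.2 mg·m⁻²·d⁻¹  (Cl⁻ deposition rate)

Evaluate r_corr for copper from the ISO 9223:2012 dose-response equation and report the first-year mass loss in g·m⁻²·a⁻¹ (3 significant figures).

r_corr = 1.38 g·m⁻²·a⁻¹

copper: temperature factor f = +0.126·(-21.0) = -2.6460
  sulphur-dioxide contribution → 0.01597 μm/a
  chloride contribution → 0.1378 μm/a
  total first-year rate 0.1538 μm/a
Convert to mass loss: 0.1538 μm/a × 8.96 g/cm³ = 1.378 g·m⁻²·a⁻¹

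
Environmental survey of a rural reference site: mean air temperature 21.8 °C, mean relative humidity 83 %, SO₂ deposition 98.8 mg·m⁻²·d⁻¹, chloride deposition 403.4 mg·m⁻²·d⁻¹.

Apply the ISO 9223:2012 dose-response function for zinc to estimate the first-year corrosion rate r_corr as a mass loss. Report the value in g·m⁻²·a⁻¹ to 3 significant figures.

r_corr = 61.0 g·m⁻²·a⁻¹

zinc: temperature factor f = -0.071·(11.8) = -0.8378
  SO₂ term: 0.0129·98.8^0.44·exp(0.046·83-0.8378) = 1.917
  Cl⁻ term: 0.0175·403.4^0.57·exp(0.008·83+0.085·21.8) = 6.629
  r_corr = 1.917 + 6.629 = 8.545 μm/a
Convert to mass loss: 8.545 μm/a × 7.14 g/cm³ = 61.01 g·m⁻²·a⁻¹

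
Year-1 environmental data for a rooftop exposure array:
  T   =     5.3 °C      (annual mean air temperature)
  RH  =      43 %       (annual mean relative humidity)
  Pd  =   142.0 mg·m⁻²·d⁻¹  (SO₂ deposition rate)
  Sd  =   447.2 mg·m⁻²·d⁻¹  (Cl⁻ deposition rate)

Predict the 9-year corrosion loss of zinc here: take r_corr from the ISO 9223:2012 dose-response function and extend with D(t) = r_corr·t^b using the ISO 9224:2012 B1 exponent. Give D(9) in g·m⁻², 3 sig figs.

zinc: T≤10 °C ⇒ hinge +0.038·(5.3−10) = -0.1786
  Pd branch = 0.0129·Pd^0.44·e^(0.046·RH+f) = 0.6903 μm/a
  Cl⁻ term: 0.0175·447.2^0.57·exp(0.008·43+0.085·5.3) = 1.256
  r_corr = 0.6903 + 1.256 = 1.946 μm/a
Power-law: D(9) = r_corr · 9^0.813
  D(9) = 1.946 × 9^0.813 = 1.946 × 5.968 = 11.61 μm
  Mass loss = 11.61 μm × 7.14 g/cm³ = 82.92 g·m⁻²

D(9) = 82.9 g·m⁻²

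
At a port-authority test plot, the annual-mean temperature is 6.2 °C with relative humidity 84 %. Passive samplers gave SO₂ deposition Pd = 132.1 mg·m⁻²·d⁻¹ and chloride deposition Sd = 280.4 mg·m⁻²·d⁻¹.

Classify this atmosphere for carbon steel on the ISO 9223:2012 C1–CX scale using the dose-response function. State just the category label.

C5

carbon steel: temperature factor f = +0.150·(-3.8) = -0.5700
  sulphur-dioxide contribution → 68.06 μm/a
  chloride contribution → 68.83 μm/a
  total first-year rate 136.9 μm/a
137 μm/a falls in (80, 200] for carbon steel → category C5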